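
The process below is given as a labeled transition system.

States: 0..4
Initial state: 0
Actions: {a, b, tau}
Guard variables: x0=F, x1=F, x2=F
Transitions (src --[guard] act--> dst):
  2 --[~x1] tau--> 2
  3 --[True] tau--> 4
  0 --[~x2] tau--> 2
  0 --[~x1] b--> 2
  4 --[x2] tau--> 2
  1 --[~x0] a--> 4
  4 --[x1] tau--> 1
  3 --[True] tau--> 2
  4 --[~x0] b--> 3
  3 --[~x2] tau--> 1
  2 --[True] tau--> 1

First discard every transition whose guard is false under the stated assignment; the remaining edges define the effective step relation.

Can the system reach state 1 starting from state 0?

Answer: REACHABLE

Working:
After dropping false guards: 9 live edges.
Layer 0: {0}
Layer 1: {2}  cumulative {0,2}
Layer 2: {1}  cumulative {0,1,2}
Layer 3: {4}  cumulative {0,1,2,4}
Layer 4: {3}  cumulative {0,1,2,3,4}
R = {0,1,2,3,4}
Path to 1: tau·tau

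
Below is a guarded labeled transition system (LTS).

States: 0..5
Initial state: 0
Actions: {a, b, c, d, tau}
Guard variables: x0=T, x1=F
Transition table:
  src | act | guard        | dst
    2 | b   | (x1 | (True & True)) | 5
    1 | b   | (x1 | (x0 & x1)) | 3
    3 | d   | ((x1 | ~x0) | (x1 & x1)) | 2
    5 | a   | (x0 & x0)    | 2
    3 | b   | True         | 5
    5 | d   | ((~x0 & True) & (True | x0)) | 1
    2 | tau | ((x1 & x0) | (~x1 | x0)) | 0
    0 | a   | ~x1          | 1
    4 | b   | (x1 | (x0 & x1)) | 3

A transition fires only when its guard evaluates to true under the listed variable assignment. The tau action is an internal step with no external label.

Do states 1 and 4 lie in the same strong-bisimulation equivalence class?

Refine partition for ~:
  round 0: {{0,1,2,3,4,5}}
  round 1: {{0,5},{1,4},{2},{3}}
  round 2: {{0},{1,4},{2},{3},{5}}
stable after 3 split(s): 5 block(s)
1∈{1,4}, 4∈{1,4}

Answer: BISIMILAR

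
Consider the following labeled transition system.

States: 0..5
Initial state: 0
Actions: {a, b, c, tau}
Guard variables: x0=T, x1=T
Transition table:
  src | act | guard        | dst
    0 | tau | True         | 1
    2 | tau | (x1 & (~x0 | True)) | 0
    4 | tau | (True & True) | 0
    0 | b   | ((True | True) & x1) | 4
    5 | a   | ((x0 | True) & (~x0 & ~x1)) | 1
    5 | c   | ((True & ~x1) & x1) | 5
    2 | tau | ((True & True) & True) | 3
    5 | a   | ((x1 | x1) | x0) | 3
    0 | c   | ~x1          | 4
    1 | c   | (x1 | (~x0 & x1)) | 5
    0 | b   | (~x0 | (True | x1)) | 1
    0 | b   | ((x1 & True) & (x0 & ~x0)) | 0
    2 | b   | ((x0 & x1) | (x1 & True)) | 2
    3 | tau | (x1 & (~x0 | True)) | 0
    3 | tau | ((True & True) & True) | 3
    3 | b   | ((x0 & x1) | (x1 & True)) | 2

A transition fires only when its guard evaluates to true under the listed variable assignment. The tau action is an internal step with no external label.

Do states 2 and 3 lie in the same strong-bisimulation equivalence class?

Refine partition for ~:
  round 0: {{0,1,2,3,4,5}}
  round 1: {{0,2,3},{1},{4},{5}}
  round 2: {{0},{1},{2,3},{4},{5}}
Fixed point at round 3; 5 class(es).
class of 2: {2,3}; class of 3: {2,3}

Answer: BISIMILAR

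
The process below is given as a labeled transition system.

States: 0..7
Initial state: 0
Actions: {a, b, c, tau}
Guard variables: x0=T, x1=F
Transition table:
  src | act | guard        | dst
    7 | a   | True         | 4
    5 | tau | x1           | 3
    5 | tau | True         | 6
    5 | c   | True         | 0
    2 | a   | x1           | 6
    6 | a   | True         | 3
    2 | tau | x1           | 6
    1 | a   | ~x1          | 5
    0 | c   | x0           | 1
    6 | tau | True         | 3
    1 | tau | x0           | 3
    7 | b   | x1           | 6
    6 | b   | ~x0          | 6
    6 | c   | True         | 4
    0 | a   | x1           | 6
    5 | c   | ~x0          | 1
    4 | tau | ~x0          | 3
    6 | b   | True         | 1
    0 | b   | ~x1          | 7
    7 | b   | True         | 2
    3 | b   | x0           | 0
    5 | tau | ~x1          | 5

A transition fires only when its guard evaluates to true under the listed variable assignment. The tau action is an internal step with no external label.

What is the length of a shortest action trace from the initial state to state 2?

Answer: 2

Working:
BFS to 2:
  L0 = {0}
  L1 = {1,7}
  L2 = {2,3,4,5}
2 enters at depth 2; path b·b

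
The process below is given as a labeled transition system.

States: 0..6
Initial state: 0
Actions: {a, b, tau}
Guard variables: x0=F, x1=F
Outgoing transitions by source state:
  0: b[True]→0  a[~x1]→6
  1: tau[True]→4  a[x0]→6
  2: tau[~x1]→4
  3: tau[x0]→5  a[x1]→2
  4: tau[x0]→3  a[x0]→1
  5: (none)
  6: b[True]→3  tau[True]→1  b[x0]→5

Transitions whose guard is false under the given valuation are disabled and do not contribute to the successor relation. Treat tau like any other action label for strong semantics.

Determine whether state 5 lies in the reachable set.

Answer: UNREACHABLE

Trace:
6 transition(s) survive guard evaluation.
Layer 0: {0}
Layer 1: {6}  cumulative {0,6}
Layer 2: {1,3}  cumulative {0,1,3,6}
Layer 3: {4}  cumulative {0,1,3,4,6}
R = {0,1,3,4,6}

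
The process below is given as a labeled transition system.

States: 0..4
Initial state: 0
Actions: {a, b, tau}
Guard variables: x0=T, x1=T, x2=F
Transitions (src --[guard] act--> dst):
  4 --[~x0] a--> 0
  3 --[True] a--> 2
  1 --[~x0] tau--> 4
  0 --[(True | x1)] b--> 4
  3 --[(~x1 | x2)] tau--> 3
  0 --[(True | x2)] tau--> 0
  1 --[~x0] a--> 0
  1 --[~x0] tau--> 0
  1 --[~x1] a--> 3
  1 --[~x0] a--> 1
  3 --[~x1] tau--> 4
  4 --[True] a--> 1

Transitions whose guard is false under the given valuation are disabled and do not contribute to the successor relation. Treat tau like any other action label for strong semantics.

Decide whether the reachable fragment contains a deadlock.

Answer: DEADLOCK at state 1

Analysis:
Reachable = {0,1,4}
  0: b→4  tau→0  [deg 2]
  1: ∅  [STUCK]
  4: a→1  [deg 1]
witness 1: b·a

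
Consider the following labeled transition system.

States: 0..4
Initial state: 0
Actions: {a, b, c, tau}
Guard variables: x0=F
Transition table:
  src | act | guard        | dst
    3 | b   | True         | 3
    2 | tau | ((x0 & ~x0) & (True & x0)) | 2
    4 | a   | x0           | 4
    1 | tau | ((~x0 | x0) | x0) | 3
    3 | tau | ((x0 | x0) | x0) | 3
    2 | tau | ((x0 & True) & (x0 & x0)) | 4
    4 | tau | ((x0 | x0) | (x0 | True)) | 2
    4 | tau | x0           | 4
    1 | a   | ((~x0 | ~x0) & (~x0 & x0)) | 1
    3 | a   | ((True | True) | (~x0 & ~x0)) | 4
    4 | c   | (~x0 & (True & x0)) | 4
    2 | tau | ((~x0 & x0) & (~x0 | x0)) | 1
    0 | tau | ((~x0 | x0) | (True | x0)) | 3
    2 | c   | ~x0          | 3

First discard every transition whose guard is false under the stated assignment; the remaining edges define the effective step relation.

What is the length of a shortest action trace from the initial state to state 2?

Answer: 3

Working:
Layered search for 2:
  L0 = {0}
  L1 = {3}
  L2 = {4}
  L3 = {2}
depth(2)=3, e.g. tau·a·tau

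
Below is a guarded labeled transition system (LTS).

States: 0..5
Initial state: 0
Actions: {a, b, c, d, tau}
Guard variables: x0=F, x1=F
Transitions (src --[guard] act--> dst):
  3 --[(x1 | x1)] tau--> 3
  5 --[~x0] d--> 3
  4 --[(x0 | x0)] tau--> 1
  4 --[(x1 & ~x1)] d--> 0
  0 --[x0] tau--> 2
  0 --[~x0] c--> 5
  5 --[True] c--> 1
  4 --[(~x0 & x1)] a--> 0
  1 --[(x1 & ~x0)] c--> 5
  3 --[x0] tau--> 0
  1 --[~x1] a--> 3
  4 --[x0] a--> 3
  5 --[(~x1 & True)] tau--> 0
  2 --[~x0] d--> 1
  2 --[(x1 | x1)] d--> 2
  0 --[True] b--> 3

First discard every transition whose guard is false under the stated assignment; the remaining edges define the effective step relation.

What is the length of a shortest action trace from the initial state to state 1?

Answer: 2

Analysis:
Layered search for 1:
  L0 = {0}
  L1 = {3,5}
  L2 = {1}
depth(1)=2, e.g. c·c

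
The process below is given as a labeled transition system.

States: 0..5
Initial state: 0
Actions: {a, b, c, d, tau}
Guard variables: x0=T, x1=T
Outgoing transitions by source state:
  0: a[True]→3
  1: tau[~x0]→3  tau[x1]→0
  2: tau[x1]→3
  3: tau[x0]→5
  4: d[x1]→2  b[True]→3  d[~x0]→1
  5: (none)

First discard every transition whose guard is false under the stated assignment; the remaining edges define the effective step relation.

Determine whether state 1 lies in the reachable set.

Answer: UNREACHABLE

Trace:
After dropping false guards: 6 live edges.
Layer 0: {0}
Layer 1: {3}  total {0,3}
Layer 2: {5}  total {0,3,5}
R = {0,3,5}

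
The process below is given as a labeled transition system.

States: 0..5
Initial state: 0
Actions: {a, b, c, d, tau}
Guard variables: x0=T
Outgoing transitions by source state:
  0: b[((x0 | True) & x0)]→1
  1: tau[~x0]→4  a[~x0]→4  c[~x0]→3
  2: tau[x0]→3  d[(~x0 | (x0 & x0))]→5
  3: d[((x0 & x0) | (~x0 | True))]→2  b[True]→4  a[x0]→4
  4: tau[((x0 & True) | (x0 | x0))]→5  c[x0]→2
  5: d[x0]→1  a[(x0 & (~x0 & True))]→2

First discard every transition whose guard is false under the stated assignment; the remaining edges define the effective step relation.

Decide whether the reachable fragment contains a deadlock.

Answer: DEADLOCK at state 1

Working:
Reach set: {0,1}
  0: b→1  [deg 1]
  1: ∅  [STUCK]
trace reaching 1: b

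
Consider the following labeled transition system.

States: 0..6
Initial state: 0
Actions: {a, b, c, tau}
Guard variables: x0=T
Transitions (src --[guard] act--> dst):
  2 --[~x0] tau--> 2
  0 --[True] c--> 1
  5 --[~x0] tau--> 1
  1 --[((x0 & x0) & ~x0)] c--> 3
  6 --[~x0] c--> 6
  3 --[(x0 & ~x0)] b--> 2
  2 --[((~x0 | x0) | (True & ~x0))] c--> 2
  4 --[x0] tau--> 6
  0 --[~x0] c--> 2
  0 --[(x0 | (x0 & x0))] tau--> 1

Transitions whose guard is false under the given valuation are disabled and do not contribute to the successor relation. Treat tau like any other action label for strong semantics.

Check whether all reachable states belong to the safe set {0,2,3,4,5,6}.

Safe = {0,2,3,4,5,6}
R = {0,1}
  0: ok
  1: outside
reach 1 via c — violates

Answer: INVARIANT VIOLATED at state 1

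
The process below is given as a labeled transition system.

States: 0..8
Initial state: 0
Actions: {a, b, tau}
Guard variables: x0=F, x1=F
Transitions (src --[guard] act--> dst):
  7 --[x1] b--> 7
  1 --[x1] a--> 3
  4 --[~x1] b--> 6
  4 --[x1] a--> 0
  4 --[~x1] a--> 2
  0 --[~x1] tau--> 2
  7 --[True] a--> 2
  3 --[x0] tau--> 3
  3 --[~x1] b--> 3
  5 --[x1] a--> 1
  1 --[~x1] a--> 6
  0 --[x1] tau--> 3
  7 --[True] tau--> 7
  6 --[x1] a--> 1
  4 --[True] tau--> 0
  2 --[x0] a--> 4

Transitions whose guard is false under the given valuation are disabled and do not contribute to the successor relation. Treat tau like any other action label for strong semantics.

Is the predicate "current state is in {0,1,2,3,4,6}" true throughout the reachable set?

Safe = {0,1,2,3,4,6}
Reachable = {0,2}
  0: ok
  2: ok

Answer: INVARIANT HOLDS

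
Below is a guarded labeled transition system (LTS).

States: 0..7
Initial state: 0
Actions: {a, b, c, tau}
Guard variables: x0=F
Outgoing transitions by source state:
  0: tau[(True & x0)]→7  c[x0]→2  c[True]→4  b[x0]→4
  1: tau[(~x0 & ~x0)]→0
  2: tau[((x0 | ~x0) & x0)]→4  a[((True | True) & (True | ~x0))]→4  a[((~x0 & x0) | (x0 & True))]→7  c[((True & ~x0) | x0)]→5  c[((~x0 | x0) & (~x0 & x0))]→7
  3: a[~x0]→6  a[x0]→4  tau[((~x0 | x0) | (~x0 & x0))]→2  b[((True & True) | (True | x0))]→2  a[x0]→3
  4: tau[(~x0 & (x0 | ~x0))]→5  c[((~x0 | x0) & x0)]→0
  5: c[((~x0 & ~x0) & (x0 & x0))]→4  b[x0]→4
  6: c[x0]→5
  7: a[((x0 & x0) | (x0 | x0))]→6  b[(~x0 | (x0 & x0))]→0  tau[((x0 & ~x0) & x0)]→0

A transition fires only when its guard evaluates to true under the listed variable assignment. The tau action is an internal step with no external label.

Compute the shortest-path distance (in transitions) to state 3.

Answer: UNREACHABLE

Working:
BFS to 3:
  L0 = {0}
  L1 = {4}
  L2 = {5}
3 never appears.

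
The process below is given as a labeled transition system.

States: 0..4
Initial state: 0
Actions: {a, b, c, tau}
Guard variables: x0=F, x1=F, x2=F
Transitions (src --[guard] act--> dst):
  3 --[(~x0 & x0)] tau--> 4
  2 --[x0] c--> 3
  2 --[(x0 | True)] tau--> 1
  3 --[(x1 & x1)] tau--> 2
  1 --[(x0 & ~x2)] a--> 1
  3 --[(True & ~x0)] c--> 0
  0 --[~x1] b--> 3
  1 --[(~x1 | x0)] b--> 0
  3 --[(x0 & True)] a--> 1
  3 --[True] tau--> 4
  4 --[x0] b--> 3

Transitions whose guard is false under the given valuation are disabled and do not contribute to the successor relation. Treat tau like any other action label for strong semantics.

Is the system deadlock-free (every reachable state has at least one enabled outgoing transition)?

Reach set: {0,3,4}
  0: b→3  [1 exit(s)]
  3: c→0  tau→4  [2 exit(s)]
  4: ∅  [no exit]
trace reaching 4: b·tau

Answer: DEADLOCK at state 4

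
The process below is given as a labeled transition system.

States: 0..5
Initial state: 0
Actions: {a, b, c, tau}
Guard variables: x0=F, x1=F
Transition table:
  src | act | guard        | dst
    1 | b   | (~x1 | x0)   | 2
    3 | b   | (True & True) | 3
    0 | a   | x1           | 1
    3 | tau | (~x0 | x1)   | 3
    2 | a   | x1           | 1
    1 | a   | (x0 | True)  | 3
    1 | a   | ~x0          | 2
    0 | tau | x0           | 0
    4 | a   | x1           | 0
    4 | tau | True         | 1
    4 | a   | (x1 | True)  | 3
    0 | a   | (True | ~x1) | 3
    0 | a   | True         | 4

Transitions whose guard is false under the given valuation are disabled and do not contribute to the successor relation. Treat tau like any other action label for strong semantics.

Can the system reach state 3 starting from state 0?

9 transition(s) survive guard evaluation.
L0 = {0}
L1 = {3,4}  total {0,3,4}
L2 = {1}  total {0,1,3,4}
L3 = {2}  total {0,1,2,3,4}
Reachable = {0,1,2,3,4}
witness 3: a

Answer: REACHABLE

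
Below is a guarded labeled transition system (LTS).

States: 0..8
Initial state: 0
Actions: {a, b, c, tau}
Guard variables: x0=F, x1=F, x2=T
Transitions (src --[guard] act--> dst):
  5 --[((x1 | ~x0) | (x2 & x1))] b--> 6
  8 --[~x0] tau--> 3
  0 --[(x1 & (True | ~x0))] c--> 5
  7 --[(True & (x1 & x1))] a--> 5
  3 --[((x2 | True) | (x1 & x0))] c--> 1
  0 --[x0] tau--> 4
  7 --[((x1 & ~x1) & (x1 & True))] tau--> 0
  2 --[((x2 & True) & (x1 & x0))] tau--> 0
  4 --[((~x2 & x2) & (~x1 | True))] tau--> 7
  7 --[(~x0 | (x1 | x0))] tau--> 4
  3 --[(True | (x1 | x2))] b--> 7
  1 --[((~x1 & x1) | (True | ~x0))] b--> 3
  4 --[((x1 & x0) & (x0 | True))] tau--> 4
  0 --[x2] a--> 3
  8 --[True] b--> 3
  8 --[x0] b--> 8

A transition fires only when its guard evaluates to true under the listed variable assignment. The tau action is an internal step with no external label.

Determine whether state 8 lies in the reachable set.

After dropping false guards: 8 live edges.
Layer 0: {0}
Layer 1: {3}  cumulative {0,3}
Layer 2: {1,7}  cumulative {0,1,3,7}
Layer 3: {4}  cumulative {0,1,3,4,7}
Reach set: {0,1,3,4,7}

Answer: UNREACHABLE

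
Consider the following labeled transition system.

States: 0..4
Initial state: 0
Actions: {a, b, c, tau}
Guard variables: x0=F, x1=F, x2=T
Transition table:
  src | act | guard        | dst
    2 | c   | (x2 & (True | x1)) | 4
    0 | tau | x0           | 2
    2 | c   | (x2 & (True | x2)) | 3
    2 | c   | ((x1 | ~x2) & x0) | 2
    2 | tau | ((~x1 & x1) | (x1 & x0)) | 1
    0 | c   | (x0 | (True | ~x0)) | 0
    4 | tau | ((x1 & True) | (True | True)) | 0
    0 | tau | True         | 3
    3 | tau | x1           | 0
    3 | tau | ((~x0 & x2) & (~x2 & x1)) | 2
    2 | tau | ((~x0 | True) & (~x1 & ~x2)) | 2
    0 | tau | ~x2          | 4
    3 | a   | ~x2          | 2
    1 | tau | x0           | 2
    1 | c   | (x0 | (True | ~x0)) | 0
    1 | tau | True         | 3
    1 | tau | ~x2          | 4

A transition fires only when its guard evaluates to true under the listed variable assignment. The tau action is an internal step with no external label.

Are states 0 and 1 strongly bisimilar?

Compute ~ classes (split until stable):
  P[0] = {{0,1,2,3,4}}
  P[1] = {{0,1},{2},{3},{4}}
4 equivalence class(es) (converged in 2)
0∈{0,1}, 1∈{0,1}

Answer: BISIMILAR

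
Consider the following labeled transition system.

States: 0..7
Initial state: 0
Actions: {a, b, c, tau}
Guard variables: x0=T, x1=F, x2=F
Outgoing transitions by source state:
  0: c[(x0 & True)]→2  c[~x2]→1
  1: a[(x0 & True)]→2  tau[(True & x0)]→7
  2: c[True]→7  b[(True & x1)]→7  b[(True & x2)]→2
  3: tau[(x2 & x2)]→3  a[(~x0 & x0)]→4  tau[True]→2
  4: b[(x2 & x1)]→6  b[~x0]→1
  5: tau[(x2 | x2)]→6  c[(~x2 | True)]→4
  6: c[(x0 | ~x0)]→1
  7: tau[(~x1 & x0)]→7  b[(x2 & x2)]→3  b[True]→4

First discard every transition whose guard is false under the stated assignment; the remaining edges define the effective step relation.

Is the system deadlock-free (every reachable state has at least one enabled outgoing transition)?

Answer: DEADLOCK at state 4

Analysis:
Reachable = {0,1,2,4,7}
  0: c→1  c→2  [deg 2]
  1: a→2  tau→7  [deg 2]
  2: c→7  [deg 1]
  4: ∅  [deadlock]
  7: b→4  tau→7  [deg 2]
witness 4: c·tau·b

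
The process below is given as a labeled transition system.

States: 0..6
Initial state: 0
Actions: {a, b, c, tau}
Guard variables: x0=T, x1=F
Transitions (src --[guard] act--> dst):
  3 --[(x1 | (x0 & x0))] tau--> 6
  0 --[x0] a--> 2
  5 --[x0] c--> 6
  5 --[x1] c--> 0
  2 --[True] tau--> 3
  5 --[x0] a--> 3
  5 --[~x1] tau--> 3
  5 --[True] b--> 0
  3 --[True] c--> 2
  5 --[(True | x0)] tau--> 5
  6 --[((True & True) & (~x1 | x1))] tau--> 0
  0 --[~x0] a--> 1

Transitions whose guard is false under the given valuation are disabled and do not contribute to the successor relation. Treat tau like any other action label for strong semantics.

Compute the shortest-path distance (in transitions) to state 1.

Answer: UNREACHABLE

Analysis:
BFS to 1:
  depth 0: {0}
  depth 1: {2}
  depth 2: {3}
  depth 3: {6}
1 never appears.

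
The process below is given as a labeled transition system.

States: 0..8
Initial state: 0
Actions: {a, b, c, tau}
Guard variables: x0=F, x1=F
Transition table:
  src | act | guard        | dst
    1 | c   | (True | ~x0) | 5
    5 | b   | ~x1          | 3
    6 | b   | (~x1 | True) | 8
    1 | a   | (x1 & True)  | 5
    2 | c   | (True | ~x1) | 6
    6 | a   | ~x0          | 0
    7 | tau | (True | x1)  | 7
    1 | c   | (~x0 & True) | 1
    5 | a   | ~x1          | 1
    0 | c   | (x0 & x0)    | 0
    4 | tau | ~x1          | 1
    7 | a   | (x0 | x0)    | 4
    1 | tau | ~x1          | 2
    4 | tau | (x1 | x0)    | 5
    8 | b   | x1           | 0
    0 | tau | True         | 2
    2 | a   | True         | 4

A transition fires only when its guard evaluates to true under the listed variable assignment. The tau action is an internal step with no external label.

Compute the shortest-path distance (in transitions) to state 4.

Answer: 2

Working:
BFS to 4:
  L0 = {0}
  L1 = {2}
  L2 = {4,6}
first hit 4 at d=2 via tau·a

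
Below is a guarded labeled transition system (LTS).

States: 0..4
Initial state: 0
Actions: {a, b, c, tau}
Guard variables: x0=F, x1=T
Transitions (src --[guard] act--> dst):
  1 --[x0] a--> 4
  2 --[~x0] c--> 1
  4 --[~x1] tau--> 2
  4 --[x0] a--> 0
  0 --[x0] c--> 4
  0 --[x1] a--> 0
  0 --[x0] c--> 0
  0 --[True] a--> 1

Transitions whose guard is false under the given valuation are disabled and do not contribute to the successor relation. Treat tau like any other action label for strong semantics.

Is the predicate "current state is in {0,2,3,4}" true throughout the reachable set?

Answer: INVARIANT VIOLATED at state 1

Working:
Safe = {0,2,3,4}
Reach set: {0,1}
  0: ✓
  1: VIOLATES
counterexample path to 1: a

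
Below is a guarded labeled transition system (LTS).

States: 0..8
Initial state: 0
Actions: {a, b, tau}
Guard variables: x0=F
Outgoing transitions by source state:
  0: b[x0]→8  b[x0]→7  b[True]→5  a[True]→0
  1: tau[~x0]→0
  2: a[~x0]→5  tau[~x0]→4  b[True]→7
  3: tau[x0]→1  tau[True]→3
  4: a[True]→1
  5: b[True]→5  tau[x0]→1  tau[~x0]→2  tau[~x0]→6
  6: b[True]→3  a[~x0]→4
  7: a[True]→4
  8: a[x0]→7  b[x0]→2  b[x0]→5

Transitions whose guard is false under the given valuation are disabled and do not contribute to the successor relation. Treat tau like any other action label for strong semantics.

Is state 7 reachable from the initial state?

After dropping false guards: 14 live edges.
depth 0: {0}
depth 1: {5}  total {0,5}
depth 2: {2,6}  total {0,2,5,6}
depth 3: {3,4,7}  total {0,2,3,4,5,6,7}
depth 4: {1}  total {0,1,2,3,4,5,6,7}
Reach set: {0,1,2,3,4,5,6,7}
Path to 7: b·tau·b

Answer: REACHABLE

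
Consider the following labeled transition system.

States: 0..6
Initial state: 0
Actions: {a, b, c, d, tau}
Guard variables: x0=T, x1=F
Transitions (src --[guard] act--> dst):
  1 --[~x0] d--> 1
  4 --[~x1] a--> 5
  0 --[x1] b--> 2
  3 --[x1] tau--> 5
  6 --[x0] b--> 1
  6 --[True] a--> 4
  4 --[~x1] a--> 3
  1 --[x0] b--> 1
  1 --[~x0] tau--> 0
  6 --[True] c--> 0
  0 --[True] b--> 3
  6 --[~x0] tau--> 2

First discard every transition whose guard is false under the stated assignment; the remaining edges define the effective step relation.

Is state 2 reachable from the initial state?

After dropping false guards: 7 live edges.
Layer 0: {0}
Layer 1: {3}  total {0,3}
Reach set: {0,3}

Answer: UNREACHABLE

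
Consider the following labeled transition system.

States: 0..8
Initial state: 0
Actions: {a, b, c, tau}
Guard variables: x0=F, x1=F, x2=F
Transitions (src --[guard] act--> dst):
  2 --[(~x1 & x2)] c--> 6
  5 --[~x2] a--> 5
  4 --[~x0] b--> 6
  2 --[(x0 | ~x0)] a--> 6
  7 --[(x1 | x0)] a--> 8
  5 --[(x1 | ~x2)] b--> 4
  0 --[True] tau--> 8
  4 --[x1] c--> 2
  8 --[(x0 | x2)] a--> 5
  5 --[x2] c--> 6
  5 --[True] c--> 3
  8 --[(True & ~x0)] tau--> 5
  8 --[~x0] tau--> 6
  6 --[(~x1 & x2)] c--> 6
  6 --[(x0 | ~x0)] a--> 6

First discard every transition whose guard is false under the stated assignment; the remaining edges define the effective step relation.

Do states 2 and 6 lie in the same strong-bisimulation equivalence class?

Answer: BISIMILAR

Analysis:
Bisimulation quotient by refinement:
  π0 = {{0,1,2,3,4,5,6,7,8}}
  π1 = {{0,8},{1,3,7},{2,6},{4},{5}}
  π2 = {{0},{1,3,7},{2,6},{4},{5},{8}}
stable after 3 split(s): 6 block(s)
[2]={2,6}  [6]={2,6}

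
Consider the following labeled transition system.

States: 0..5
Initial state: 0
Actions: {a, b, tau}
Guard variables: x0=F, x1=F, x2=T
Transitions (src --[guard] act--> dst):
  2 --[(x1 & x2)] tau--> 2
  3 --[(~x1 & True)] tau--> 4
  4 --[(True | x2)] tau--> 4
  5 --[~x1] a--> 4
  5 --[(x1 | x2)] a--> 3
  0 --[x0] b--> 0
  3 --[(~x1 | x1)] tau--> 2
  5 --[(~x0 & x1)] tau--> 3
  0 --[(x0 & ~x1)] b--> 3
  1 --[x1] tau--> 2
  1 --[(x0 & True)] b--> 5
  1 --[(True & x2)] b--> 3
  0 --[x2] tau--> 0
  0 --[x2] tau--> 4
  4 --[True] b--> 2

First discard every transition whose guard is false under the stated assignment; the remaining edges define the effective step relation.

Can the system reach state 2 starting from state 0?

Answer: REACHABLE

Trace:
After dropping false guards: 9 live edges.
L0 = {0}
L1 = {4}  now seen {0,4}
L2 = {2}  now seen {0,2,4}
Reachable = {0,2,4}
witness 2: tau·b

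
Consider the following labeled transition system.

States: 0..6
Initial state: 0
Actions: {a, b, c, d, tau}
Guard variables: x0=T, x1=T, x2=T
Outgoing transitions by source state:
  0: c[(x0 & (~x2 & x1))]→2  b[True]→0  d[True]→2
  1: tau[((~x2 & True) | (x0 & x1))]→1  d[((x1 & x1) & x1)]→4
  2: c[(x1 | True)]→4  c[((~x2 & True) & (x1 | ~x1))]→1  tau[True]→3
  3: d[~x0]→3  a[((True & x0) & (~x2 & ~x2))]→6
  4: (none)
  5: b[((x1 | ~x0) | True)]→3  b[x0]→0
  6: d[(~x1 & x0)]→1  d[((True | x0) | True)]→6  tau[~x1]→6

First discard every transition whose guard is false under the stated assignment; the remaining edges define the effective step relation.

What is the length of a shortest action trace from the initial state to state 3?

BFS to 3:
  L0 = {0}
  L1 = {2}
  L2 = {3,4}
3 enters at depth 2; path d·tau

Answer: 2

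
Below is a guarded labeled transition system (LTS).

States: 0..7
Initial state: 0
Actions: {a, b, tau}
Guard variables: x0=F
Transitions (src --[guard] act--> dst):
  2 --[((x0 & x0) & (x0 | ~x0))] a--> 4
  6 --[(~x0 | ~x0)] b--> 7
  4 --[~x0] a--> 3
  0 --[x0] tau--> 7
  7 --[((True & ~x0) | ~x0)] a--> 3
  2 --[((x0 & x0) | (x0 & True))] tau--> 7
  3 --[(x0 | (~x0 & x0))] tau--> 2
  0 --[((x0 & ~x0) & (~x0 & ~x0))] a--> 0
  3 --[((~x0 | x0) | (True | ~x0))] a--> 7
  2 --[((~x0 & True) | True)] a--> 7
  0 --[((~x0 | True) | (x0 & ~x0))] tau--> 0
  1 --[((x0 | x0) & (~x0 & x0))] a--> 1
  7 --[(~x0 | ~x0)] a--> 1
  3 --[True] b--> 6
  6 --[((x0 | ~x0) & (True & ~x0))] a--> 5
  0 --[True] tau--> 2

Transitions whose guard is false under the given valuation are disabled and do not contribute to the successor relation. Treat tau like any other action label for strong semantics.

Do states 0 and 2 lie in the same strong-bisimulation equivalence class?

Bisimulation quotient by refinement:
  π0 = {{0,1,2,3,4,5,6,7}}
  π1 = {{0},{1,5},{2,4,7},{3,6}}
  π2 = {{0},{1,5},{2},{3},{4},{6},{7}}
7 equivalence class(es) (converged in 3)
[0]={0}  [2]={2}

Answer: NOT BISIMILAR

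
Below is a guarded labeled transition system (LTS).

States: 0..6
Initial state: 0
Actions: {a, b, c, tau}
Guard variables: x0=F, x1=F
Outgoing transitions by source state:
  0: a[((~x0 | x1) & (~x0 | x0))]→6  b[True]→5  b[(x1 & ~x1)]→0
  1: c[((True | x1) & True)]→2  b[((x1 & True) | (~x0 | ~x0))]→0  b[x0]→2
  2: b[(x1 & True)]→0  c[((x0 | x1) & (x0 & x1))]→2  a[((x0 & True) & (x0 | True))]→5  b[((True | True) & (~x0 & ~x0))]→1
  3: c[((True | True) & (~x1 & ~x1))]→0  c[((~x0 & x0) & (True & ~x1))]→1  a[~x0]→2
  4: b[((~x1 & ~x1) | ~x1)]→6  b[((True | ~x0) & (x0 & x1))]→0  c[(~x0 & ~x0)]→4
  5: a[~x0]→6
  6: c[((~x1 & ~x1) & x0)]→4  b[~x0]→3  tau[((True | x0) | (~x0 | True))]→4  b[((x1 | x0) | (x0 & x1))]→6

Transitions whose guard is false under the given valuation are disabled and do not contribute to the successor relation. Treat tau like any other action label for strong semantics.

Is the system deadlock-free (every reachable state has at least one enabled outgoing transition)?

Answer: DEADLOCK-FREE

Analysis:
Reach set: {0,1,2,3,4,5,6}
  0: a→6  b→5  [2 exit(s)]
  1: b→0  c→2  [2 exit(s)]
  2: b→1  [1 exit(s)]
  3: a→2  c→0  [2 exit(s)]
  4: b→6  c→4  [2 exit(s)]
  5: a→6  [1 exit(s)]
  6: b→3  tau→4  [2 exit(s)]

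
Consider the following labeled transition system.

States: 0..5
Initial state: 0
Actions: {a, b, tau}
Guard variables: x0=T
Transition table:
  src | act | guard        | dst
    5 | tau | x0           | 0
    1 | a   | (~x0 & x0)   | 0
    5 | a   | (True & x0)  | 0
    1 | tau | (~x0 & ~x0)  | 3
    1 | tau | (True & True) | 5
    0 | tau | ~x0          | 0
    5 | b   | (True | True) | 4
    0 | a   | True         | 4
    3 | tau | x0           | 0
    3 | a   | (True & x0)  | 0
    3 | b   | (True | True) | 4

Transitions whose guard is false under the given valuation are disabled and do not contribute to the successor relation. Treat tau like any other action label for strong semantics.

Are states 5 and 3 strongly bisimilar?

Answer: BISIMILAR

Trace:
Refine partition for ~:
  π0 = {{0,1,2,3,4,5}}
  π1 = {{0},{1},{2,4},{3,5}}
Fixed point at round 2; 4 class(es).
class of 5: {3,5}; class of 3: {3,5}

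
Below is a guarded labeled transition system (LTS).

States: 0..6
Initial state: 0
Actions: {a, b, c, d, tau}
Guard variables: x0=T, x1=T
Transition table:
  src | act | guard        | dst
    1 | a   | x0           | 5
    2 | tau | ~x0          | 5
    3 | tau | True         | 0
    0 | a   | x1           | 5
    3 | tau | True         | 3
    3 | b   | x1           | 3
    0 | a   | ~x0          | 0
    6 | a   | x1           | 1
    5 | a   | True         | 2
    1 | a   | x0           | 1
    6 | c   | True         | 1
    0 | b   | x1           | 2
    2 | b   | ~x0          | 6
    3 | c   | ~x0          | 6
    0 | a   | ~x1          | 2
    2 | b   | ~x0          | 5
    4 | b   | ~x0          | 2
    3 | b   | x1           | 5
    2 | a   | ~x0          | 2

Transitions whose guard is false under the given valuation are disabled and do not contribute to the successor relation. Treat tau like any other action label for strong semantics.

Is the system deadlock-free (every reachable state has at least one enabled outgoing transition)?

Answer: DEADLOCK at state 2

Trace:
R = {0,2,5}
  0: a→5  b→2  [2 exit(s)]
  2: ∅  [deadlock]
  5: a→2  [1 exit(s)]
witness 2: b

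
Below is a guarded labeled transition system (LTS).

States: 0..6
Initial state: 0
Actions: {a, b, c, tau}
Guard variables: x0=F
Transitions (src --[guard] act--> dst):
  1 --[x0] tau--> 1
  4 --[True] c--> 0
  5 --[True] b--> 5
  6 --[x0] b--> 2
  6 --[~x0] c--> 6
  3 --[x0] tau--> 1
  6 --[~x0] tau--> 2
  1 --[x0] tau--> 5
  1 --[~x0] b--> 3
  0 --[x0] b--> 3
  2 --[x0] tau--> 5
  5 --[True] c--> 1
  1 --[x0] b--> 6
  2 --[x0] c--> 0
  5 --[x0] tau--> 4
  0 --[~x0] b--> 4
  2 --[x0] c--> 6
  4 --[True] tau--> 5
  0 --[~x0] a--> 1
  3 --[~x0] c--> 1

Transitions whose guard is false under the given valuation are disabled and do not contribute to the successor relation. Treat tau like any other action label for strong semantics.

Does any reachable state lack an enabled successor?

Reachable = {0,1,3,4,5}
  0: a→1  b→4  [2 out]
  1: b→3  [1 out]
  3: c→1  [1 out]
  4: c→0  tau→5  [2 out]
  5: b→5  c→1  [2 out]

Answer: DEADLOCK-FREE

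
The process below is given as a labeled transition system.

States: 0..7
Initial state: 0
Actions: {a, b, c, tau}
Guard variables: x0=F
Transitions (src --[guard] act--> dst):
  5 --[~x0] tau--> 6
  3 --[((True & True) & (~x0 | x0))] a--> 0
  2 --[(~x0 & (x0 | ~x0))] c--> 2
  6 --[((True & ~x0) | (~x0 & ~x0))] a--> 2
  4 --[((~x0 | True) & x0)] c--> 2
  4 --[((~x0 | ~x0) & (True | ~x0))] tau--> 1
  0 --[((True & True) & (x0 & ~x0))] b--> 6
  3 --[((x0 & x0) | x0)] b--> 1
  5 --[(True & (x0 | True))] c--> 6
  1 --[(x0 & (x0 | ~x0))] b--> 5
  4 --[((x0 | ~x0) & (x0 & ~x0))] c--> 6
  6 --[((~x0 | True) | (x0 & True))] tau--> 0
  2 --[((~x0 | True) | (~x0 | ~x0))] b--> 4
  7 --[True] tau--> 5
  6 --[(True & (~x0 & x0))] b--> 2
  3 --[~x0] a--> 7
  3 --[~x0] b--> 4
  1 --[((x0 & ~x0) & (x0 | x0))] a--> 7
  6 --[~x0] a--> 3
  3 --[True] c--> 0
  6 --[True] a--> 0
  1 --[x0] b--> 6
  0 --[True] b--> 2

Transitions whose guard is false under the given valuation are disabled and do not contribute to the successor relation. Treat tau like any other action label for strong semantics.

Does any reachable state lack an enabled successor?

Answer: DEADLOCK at state 1

Working:
Reach set: {0,1,2,4}
  0: b→2  [deg 1]
  1: ∅  [STUCK]
  2: b→4  c→2  [deg 2]
  4: tau→1  [deg 1]
witness 1: b·b·tau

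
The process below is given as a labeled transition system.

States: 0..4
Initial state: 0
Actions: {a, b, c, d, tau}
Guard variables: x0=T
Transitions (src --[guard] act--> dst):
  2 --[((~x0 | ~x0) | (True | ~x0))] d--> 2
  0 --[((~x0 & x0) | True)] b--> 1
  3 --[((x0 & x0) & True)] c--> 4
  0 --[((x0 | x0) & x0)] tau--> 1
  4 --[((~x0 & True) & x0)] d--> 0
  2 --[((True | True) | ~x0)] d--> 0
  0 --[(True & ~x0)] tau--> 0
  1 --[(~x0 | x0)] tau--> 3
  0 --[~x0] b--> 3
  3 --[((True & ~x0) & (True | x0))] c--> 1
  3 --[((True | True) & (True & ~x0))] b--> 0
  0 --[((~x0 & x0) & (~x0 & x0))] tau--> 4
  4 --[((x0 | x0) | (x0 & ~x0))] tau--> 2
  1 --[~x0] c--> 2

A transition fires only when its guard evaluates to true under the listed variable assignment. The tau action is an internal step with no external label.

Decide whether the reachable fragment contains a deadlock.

Reachable = {0,1,2,3,4}
  0: b→1  tau→1  [2 out]
  1: tau→3  [1 out]
  2: d→0  d→2  [2 out]
  3: c→4  [1 out]
  4: tau→2  [1 out]

Answer: DEADLOCK-FREE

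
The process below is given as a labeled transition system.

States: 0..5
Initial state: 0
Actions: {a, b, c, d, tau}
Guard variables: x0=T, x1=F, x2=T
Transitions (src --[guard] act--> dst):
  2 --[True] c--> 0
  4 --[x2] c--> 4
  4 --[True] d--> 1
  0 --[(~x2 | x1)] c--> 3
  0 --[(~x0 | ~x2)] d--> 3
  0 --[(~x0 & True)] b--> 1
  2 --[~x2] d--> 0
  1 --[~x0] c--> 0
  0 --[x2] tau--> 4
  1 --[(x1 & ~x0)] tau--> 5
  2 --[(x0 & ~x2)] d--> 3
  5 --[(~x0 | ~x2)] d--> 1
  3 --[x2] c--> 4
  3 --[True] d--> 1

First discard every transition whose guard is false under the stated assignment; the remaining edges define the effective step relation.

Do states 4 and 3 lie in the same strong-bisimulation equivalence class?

Answer: BISIMILAR

Working:
Bisimulation quotient by refinement:
  π0 = {{0,1,2,3,4,5}}
  π1 = {{0},{1,5},{2},{3,4}}
stable after 2 split(s): 4 block(s)
4∈{3,4}, 3∈{3,4}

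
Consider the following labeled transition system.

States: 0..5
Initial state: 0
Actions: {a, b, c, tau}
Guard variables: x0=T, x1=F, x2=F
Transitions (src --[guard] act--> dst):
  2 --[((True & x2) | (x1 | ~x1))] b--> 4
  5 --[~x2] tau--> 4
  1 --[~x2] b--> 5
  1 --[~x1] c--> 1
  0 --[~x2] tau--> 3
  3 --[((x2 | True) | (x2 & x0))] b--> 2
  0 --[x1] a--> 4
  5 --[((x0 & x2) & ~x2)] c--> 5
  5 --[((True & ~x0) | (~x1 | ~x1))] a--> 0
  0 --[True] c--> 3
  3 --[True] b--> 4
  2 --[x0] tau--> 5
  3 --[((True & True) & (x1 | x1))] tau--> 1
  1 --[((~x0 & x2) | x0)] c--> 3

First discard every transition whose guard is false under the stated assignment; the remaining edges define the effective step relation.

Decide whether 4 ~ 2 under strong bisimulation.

Answer: NOT BISIMILAR

Trace:
Bisimulation quotient by refinement:
  round 0: {{0,1,2,3,4,5}}
  round 1: {{0},{1},{2},{3},{4},{5}}
Fixed point at round 2; 6 class(es).
[4]={4}  [2]={2}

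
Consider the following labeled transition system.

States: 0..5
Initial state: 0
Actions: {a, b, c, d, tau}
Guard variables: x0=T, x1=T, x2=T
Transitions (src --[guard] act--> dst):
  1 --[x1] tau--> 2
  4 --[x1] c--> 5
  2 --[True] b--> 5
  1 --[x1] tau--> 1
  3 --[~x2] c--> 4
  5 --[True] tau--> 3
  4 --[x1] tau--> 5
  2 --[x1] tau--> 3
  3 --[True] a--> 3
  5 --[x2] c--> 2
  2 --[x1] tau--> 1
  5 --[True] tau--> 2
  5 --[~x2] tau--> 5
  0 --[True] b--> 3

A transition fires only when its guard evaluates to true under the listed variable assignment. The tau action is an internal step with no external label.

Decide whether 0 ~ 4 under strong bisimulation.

Compute ~ classes (split until stable):
  P[0] = {{0,1,2,3,4,5}}
  P[1] = {{0},{1},{2},{3},{4,5}}
  P[2] = {{0},{1},{2},{3},{4},{5}}
6 equivalence class(es) (converged in 3)
[0]={0}  [4]={4}

Answer: NOT BISIMILAR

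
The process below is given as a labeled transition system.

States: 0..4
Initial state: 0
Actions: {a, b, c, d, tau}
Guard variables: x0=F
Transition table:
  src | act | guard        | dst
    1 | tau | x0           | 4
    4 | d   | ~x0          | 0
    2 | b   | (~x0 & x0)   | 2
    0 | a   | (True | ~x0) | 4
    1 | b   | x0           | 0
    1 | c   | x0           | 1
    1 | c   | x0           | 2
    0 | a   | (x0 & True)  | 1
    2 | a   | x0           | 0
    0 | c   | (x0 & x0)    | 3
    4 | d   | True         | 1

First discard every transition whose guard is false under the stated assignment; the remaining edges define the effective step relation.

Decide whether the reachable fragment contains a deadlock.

Reach set: {0,1,4}
  0: a→4  [1 out]
  1: ∅  [no exit]
  4: d→0  d→1  [2 out]
Path to 1: a·d

Answer: DEADLOCK at state 1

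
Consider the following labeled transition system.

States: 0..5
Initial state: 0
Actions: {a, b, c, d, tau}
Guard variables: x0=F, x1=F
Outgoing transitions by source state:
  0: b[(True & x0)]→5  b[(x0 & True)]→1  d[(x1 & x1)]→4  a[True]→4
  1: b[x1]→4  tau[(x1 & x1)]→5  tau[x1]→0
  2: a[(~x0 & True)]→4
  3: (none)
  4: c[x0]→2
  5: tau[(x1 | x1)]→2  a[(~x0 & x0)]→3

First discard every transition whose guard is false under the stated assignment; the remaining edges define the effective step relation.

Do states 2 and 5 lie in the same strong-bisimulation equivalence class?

Bisimulation quotient by refinement:
  π0 = {{0,1,2,3,4,5}}
  π1 = {{0,2},{1,3,4,5}}
2 equivalence class(es) (converged in 2)
2∈{0,2}, 5∈{1,3,4,5}

Answer: NOT BISIMILAR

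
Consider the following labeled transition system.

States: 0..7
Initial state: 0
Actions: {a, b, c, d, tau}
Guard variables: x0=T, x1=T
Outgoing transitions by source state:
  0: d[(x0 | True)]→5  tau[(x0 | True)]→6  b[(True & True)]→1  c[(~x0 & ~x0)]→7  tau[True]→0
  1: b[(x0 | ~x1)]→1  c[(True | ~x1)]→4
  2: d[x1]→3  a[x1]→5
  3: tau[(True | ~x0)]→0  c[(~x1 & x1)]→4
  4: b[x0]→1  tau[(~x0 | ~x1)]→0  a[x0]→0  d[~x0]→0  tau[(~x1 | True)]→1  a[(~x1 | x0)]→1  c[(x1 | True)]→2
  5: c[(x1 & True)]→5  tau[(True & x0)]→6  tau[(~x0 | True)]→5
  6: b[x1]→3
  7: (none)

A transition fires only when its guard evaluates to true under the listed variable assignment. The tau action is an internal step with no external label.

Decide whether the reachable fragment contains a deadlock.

Answer: DEADLOCK-FREE

Trace:
R = {0,1,2,3,4,5,6}
  0: b→1  d→5  tau→0  tau→6  [4 exit(s)]
  1: b→1  c→4  [2 exit(s)]
  2: a→5  d→3  [2 exit(s)]
  3: tau→0  [1 exit(s)]
  4: a→0  a→1  b→1  c→2  tau→1  [5 exit(s)]
  5: c→5  tau→5  tau→6  [3 exit(s)]
  6: b→3  [1 exit(s)]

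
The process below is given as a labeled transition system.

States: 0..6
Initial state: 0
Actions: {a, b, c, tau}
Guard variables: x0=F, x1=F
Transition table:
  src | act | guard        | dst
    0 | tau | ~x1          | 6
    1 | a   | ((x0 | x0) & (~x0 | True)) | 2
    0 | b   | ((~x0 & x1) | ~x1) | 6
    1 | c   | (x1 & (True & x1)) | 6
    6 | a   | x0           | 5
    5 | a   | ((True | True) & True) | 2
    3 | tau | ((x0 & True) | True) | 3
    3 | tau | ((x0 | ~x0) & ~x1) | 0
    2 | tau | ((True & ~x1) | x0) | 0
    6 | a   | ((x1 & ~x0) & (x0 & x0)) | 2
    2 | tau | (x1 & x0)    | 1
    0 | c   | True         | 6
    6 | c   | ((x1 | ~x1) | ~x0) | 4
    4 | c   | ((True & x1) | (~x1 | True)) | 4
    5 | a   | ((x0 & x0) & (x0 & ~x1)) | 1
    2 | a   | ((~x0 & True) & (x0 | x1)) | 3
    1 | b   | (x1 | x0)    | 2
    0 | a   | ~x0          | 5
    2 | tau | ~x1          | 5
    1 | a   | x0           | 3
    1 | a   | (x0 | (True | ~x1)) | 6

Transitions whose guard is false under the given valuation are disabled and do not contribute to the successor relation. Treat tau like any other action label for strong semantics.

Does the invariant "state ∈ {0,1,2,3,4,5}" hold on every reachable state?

Answer: INVARIANT VIOLATED at state 6

Trace:
Safe = {0,1,2,3,4,5}
Reach set: {0,2,4,5,6}
  0: safe
  2: safe
  4: safe
  5: safe
  6: ✗ unsafe
witness against invariant: tau → 6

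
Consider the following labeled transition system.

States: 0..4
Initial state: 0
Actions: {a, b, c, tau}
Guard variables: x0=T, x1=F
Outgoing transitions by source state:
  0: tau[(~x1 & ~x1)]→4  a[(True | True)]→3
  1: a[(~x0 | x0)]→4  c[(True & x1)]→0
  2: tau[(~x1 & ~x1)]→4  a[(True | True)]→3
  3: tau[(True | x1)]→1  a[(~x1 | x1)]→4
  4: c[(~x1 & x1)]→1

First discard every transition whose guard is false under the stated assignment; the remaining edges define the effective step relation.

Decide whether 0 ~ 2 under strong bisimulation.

Refine partition for ~:
  π0 = {{0,1,2,3,4}}
  π1 = {{0,2,3},{1},{4}}
  π2 = {{0,2},{1},{3},{4}}
stable after 3 split(s): 4 block(s)
0∈{0,2}, 2∈{0,2}

Answer: BISIMILAR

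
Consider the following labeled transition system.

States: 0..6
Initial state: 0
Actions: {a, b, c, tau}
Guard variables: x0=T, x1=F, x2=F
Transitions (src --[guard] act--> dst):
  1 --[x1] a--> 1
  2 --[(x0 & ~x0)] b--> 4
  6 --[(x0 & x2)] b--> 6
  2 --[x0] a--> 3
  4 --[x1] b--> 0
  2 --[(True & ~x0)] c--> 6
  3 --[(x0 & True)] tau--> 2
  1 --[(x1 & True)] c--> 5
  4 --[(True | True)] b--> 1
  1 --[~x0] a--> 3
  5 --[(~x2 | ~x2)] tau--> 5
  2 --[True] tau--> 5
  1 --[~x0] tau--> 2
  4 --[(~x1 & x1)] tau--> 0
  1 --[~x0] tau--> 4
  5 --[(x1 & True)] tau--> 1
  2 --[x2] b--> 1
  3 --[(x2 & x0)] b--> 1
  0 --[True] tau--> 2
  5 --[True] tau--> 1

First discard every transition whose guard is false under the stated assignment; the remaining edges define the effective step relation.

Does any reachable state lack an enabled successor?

Answer: DEADLOCK at state 1

Trace:
Reach set: {0,1,2,3,5}
  0: tau→2  [deg 1]
  1: ∅  [no exit]
  2: a→3  tau→5  [deg 2]
  3: tau→2  [deg 1]
  5: tau→1  tau→5  [deg 2]
witness 1: tau·tau·tau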